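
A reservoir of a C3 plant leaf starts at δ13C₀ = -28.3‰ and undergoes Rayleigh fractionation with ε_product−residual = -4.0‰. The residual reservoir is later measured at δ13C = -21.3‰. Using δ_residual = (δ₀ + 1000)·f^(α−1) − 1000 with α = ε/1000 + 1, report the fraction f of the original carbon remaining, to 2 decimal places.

0.17

α − 1 = ε/1000 = -0.0040
(δ_res + 1000)/(δ₀ + 1000) = (-21.3 + 1000)/(-28.3 + 1000) = 978.7/971.7 = 1.007204
f = 1.007204^(1/-0.0040) = exp(ln(1.007204)/-0.0040) = exp(0.00718/-0.0040)
f = exp(-1.7945) = 0.1662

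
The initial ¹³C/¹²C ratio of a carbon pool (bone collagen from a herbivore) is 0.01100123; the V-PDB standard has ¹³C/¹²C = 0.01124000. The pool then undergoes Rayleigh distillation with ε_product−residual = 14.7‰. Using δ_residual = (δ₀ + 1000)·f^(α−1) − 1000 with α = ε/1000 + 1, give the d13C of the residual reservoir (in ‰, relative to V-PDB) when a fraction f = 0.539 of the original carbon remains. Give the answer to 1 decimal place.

-30.1‰

δ₀ = (0.01100123/0.01124000 − 1)×1000 = (0.978757 − 1)×1000 = -21.243‰
α − 1 = ε/1000 = 0.0147
f^(α−1) = 0.539^(0.0147) = 0.990956
δ_res = (-21.243 + 1000) × 0.990956 − 1000 = 969.905 − 1000 = -30.09‰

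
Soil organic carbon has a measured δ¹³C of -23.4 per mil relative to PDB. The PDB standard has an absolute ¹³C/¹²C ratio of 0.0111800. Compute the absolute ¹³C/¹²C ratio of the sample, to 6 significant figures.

R_sample = R_standard × (δ¹³C/1000 + 1)
R_sample = 0.0111800 × (-23.4/1000 + 1) = 0.0111800 × 0.976600
R_sample = 0.0109184

0.0109184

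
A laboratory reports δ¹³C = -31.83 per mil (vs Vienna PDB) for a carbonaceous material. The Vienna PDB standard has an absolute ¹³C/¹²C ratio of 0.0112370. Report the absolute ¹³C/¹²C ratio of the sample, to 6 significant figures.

R_sample = R_standard × (δ¹³C/1000 + 1)
R_sample = 0.0112370 × (-31.83/1000 + 1) = 0.0112370 × 0.968170
R_sample = 0.0108793

0.0108793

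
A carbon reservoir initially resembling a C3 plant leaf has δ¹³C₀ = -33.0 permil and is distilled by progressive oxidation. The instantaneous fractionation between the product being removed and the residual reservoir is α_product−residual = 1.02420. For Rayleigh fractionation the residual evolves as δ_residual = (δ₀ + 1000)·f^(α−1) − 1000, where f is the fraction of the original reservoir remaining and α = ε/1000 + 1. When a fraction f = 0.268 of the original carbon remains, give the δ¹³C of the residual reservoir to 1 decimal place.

Rayleigh residual: δ_res = (δ₀ + 1000)·f^(α−1) − 1000
α − 1 = 0.02420
f^(α−1) = 0.268^(0.02420) = 0.968637
δ_res = (-33.0 + 1000) × 0.968637 − 1000 = 936.672 − 1000 = -63.33 permil

-63.3 permil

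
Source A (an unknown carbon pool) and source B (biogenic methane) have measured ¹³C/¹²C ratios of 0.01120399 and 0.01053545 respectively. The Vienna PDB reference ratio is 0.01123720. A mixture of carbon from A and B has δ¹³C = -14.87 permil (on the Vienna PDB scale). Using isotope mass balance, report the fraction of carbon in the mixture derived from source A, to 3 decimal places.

δ_A = (0.01120399/0.01123720 − 1)×1000 = (0.997045 − 1)×1000 = -2.955 permil
δ_B = (0.01053545/0.01123720 − 1)×1000 = (0.937551 − 1)×1000 = -62.449 permil
f_A = (δ_mix − δ_B)/(δ_A − δ_B) = (-14.87 − (-62.449))/(-2.955 − (-62.449))
f_A = 47.579 / 59.493 = 0.7997

0.800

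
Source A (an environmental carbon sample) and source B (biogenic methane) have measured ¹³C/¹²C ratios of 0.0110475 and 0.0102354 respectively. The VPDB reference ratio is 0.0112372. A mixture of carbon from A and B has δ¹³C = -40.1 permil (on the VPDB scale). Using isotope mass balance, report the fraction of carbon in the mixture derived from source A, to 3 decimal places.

δ_A = (0.0110475/0.0112372 − 1)×1000 = (0.983119 − 1)×1000 = -16.881 permil
δ_B = (0.0102354/0.0112372 − 1)×1000 = (0.910850 − 1)×1000 = -89.150 permil
f_A = (δ_mix − δ_B)/(δ_A − δ_B) = (-40.1 − (-89.150))/(-16.881 − (-89.150))
f_A = 49.050 / 72.269 = 0.6787

0.679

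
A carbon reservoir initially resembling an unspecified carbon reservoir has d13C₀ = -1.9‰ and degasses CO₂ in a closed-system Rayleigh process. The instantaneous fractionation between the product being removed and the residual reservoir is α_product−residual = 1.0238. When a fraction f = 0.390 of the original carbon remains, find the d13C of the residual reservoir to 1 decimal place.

-24.0‰

Rayleigh residual: δ_res = (δ₀ + 1000)·f^(α−1) − 1000
α − 1 = 0.02380
f^(α−1) = 0.390^(0.02380) = 0.977839
δ_res = (-1.9 + 1000) × 0.977839 − 1000 = 975.981 − 1000 = -24.02‰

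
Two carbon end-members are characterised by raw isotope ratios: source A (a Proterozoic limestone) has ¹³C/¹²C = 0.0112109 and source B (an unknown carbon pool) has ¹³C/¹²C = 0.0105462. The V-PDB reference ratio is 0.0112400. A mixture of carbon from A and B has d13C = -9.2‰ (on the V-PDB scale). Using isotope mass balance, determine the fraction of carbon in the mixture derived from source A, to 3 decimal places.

0.888

δ_A = (0.0112109/0.0112400 − 1)×1000 = (0.997411 − 1)×1000 = -2.589‰
δ_B = (0.0105462/0.0112400 − 1)×1000 = (0.938274 − 1)×1000 = -61.726‰
f_A = (δ_mix − δ_B)/(δ_A − δ_B) = (-9.2 − (-61.726))/(-2.589 − (-61.726))
f_A = 52.526 / 59.137 = 0.8882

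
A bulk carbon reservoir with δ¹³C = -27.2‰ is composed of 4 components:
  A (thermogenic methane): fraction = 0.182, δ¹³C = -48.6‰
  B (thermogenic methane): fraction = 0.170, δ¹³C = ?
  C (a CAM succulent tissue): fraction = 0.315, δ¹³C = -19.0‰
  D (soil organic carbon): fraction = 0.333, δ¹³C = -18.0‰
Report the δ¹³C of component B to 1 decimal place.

-37.5‰

Isotope mass balance: δ_bulk = Σ fᵢ·δᵢ.
-27.2 = 0.182×(-48.6) + 0.170×δ_B + 0.315×(-19.0) + 0.333×(-18.0)
0.170·δ_B = -27.2 − (-20.824) = -6.376
δ_B = -6.376 / 0.170 = -37.50‰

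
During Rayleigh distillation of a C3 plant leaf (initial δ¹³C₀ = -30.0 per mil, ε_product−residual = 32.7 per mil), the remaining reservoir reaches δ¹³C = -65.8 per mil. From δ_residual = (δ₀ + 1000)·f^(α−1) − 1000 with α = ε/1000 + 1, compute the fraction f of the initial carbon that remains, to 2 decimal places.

α − 1 = ε/1000 = 0.0327
(δ_res + 1000)/(δ₀ + 1000) = (-65.8 + 1000)/(-30.0 + 1000) = 934.2/970.0 = 0.963093
f = 0.963093^(1/0.0327) = exp(ln(0.963093)/0.0327) = exp(-0.03761/0.0327)
f = exp(-1.1500) = 0.3166

0.32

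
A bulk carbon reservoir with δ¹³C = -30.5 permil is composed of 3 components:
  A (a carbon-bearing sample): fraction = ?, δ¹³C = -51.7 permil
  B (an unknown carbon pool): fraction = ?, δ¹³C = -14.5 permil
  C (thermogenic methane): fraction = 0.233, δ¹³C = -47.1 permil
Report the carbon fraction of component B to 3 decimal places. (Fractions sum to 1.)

0.541

Let f_B and f_A be the unknown fractions; fractions sum to 1 so f_B + f_A = 0.767.
Mass balance: Σ fᵢ·δᵢ = δ_bulk ⇒ f_B·(-14.5) + f_A·(-51.7) = -30.5 − (-10.974) = -19.526
Substitute f_A = 0.767 − f_B:
f_B·(-14.5 − -51.7) = -19.526 − 0.767×(-51.7) = 20.128
f_B = 20.128 / 37.2 = 0.5411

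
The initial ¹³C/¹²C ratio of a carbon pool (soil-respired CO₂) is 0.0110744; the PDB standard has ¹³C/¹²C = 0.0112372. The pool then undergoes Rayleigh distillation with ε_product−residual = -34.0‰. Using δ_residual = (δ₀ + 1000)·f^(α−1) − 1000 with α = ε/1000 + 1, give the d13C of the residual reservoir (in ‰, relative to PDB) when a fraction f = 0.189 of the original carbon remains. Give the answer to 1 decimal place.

δ₀ = (0.0110744/0.0112372 − 1)×1000 = (0.985512 − 1)×1000 = -14.488‰
α − 1 = ε/1000 = -0.0340
f^(α−1) = 0.189^(-0.0340) = 1.058279
δ_res = (-14.488 + 1000) × 1.058279 − 1000 = 1042.947 − 1000 = 42.95‰

42.9‰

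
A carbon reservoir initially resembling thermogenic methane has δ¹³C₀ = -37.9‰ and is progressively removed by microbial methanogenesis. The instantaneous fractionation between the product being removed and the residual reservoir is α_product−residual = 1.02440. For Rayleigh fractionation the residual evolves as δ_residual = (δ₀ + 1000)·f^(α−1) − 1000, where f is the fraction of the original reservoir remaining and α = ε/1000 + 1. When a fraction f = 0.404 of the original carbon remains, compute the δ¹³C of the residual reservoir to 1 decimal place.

Rayleigh residual: δ_res = (δ₀ + 1000)·f^(α−1) − 1000
α − 1 = 0.02440
f^(α−1) = 0.404^(0.02440) = 0.978128
δ_res = (-37.9 + 1000) × 0.978128 − 1000 = 941.057 − 1000 = -58.94‰

-58.9‰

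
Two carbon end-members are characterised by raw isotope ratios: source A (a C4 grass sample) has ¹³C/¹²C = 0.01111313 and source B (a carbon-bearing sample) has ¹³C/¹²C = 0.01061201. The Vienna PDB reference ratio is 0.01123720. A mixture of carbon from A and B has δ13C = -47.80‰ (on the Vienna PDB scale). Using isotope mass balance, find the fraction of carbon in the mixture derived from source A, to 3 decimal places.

0.176

δ_A = (0.01111313/0.01123720 − 1)×1000 = (0.988959 − 1)×1000 = -11.041‰
δ_B = (0.01061201/0.01123720 − 1)×1000 = (0.944364 − 1)×1000 = -55.636‰
f_A = (δ_mix − δ_B)/(δ_A − δ_B) = (-47.80 − (-55.636))/(-11.041 − (-55.636))
f_A = 7.836 / 44.595 = 0.1757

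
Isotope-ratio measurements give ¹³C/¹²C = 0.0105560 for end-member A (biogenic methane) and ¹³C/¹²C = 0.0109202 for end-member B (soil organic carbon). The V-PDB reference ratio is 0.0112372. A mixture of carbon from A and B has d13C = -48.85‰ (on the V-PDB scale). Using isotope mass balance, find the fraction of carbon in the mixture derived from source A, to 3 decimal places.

δ_A = (0.0105560/0.0112372 − 1)×1000 = (0.939380 − 1)×1000 = -60.620‰
δ_B = (0.0109202/0.0112372 − 1)×1000 = (0.971790 − 1)×1000 = -28.210‰
f_A = (δ_mix − δ_B)/(δ_A − δ_B) = (-48.85 − (-28.210))/(-60.620 − (-28.210))
f_A = -20.640 / -32.410 = 0.6368

0.637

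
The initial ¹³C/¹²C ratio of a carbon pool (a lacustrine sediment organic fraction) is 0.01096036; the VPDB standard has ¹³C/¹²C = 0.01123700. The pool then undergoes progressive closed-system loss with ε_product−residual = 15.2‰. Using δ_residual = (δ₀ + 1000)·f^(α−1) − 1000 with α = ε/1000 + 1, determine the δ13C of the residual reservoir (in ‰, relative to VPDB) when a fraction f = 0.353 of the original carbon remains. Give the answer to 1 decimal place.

δ₀ = (0.01096036/0.01123700 − 1)×1000 = (0.975381 − 1)×1000 = -24.619‰
α − 1 = ε/1000 = 0.0152
f^(α−1) = 0.353^(0.0152) = 0.984297
δ_res = (-24.619 + 1000) × 0.984297 − 1000 = 960.065 − 1000 = -39.94‰

-39.9‰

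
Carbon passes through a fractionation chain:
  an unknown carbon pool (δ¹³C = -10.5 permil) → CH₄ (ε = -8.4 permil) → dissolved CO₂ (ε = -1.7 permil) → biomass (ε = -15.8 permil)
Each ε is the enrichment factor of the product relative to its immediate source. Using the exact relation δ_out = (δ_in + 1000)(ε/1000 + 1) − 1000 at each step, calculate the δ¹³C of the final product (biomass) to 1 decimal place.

step 1: δ = (-10.50 + 1000)·(-8.4/1000 + 1) − 1000 = -18.81 permil
step 2: δ = (-18.81 + 1000)·(-1.7/1000 + 1) − 1000 = -20.48 permil
step 3: δ = (-20.48 + 1000)·(-15.8/1000 + 1) − 1000 = -35.96 permil

-36.0 permil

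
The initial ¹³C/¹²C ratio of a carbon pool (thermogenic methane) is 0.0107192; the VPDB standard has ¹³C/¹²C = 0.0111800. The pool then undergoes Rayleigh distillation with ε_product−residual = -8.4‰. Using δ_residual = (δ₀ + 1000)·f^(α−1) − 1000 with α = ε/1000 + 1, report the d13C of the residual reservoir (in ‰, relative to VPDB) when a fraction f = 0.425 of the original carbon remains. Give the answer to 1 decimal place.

-34.3‰

δ₀ = (0.0107192/0.0111800 − 1)×1000 = (0.958784 − 1)×1000 = -41.216‰
α − 1 = ε/1000 = -0.0084
f^(α−1) = 0.425^(-0.0084) = 1.007213
δ_res = (-41.216 + 1000) × 1.007213 − 1000 = 965.700 − 1000 = -34.30‰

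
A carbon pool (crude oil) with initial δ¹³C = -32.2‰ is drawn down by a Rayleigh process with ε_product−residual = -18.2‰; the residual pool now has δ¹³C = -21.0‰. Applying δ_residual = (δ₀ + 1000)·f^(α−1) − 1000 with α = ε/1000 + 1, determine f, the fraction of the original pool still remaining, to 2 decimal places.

0.53

α − 1 = ε/1000 = -0.0182
(δ_res + 1000)/(δ₀ + 1000) = (-21.0 + 1000)/(-32.2 + 1000) = 979.0/967.8 = 1.011573
f = 1.011573^(1/-0.0182) = exp(ln(1.011573)/-0.0182) = exp(0.01151/-0.0182)
f = exp(-0.6322) = 0.5314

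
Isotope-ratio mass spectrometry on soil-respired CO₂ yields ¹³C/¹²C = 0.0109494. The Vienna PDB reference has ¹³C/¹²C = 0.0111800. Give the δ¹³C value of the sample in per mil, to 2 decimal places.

-20.63 per mil

δ¹³C = (R_sample / R_standard − 1) × 1000
R_sample / R_standard = 0.0109494 / 0.0111800 = 0.979374
δ¹³C = (0.979374 − 1) × 1000 = -20.626 per mil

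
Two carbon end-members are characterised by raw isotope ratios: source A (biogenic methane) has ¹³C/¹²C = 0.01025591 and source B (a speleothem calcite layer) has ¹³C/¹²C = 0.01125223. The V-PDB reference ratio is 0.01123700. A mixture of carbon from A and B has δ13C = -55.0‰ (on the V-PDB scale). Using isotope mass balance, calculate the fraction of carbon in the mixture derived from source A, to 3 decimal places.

δ_A = (0.01025591/0.01123700 − 1)×1000 = (0.912691 − 1)×1000 = -87.309‰
δ_B = (0.01125223/0.01123700 − 1)×1000 = (1.001355 − 1)×1000 = 1.355‰
f_A = (δ_mix − δ_B)/(δ_A − δ_B) = (-55.0 − (1.355))/(-87.309 − (1.355))
f_A = -56.355 / -88.664 = 0.6356

0.636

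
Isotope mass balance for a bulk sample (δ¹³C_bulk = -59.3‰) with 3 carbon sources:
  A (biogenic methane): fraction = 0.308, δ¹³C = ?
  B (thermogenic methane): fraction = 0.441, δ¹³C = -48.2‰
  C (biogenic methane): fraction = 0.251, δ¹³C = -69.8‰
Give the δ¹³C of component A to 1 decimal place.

Isotope mass balance: δ_bulk = Σ fᵢ·δᵢ.
-59.3 = 0.308×δ_A + 0.441×(-48.2) + 0.251×(-69.8)
0.308·δ_A = -59.3 − (-38.776) = -20.524
δ_A = -20.524 / 0.308 = -66.64‰

-66.6‰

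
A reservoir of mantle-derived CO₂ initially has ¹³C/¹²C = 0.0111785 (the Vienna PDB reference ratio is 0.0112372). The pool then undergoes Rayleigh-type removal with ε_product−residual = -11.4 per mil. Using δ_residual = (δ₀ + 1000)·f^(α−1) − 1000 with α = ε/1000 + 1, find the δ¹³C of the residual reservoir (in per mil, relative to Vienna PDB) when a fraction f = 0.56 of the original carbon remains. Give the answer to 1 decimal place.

δ₀ = (0.0111785/0.0112372 − 1)×1000 = (0.994776 − 1)×1000 = -5.224 per mil
α − 1 = ε/1000 = -0.0114
f^(α−1) = 0.56^(-0.0114) = 1.006632
δ_res = (-5.224 + 1000) × 1.006632 − 1000 = 1001.373 − 1000 = 1.37 per mil

1.4 per mil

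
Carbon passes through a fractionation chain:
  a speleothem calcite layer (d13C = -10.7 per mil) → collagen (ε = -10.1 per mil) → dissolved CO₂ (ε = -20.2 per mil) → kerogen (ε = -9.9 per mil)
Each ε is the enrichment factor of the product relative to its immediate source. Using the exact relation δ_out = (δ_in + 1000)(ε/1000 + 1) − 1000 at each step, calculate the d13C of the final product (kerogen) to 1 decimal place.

-50.0 per mil

step 1: δ = (-10.70 + 1000)·(-10.1/1000 + 1) − 1000 = -20.69 per mil
step 2: δ = (-20.69 + 1000)·(-20.2/1000 + 1) − 1000 = -40.47 per mil
step 3: δ = (-40.47 + 1000)·(-9.9/1000 + 1) − 1000 = -49.97 per mil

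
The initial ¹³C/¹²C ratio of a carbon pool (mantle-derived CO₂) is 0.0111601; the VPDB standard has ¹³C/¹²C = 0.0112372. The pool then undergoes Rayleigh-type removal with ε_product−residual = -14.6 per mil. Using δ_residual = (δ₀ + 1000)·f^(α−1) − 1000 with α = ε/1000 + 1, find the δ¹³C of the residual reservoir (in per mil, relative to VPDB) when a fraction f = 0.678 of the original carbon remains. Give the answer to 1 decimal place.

-1.2 per mil

δ₀ = (0.0111601/0.0112372 − 1)×1000 = (0.993139 − 1)×1000 = -6.861 per mil
α − 1 = ε/1000 = -0.0146
f^(α−1) = 0.678^(-0.0146) = 1.005690
δ_res = (-6.861 + 1000) × 1.005690 − 1000 = 998.790 − 1000 = -1.21 per mil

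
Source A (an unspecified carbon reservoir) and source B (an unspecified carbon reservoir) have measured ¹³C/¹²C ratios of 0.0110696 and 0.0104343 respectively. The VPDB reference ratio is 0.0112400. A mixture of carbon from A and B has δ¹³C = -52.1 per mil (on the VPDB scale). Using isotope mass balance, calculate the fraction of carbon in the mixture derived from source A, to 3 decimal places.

0.346

δ_A = (0.0110696/0.0112400 − 1)×1000 = (0.984840 − 1)×1000 = -15.160 per mil
δ_B = (0.0104343/0.0112400 − 1)×1000 = (0.928319 − 1)×1000 = -71.681 per mil
f_A = (δ_mix − δ_B)/(δ_A − δ_B) = (-52.1 − (-71.681))/(-15.160 − (-71.681))
f_A = 19.581 / 56.521 = 0.3464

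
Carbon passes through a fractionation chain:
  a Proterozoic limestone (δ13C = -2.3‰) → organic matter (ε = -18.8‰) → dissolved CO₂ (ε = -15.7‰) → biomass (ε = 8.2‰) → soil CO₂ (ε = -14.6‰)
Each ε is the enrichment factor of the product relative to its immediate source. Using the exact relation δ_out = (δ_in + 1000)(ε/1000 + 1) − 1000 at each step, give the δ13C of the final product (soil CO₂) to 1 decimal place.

-42.7‰

step 1: δ = (-2.30 + 1000)·(-18.8/1000 + 1) − 1000 = -21.06‰
step 2: δ = (-21.06 + 1000)·(-15.7/1000 + 1) − 1000 = -36.43‰
step 3: δ = (-36.43 + 1000)·(8.2/1000 + 1) − 1000 = -28.52‰
step 4: δ = (-28.52 + 1000)·(-14.6/1000 + 1) − 1000 = -42.71‰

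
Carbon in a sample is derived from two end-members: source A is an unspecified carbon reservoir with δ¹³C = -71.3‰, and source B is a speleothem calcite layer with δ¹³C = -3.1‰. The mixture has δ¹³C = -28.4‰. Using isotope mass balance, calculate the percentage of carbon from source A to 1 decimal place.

δ_mix = f_A·δ_A + (1 − f_A)·δ_B  ⇒  f_A = (δ_mix − δ_B)/(δ_A − δ_B)
f_A = (-28.4 − (-3.1)) / (-71.3 − (-3.1))
f_A = -25.3 / -68.2 = 0.3710

37.1%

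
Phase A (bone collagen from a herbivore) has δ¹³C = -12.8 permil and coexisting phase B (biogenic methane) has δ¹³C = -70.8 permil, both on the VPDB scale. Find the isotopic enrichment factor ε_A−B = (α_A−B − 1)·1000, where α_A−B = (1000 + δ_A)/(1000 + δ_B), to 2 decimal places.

62.42 permil

α_A−B = (1000 + -12.8) / (1000 + -70.8) = 987.2 / 929.2 = 1.062419
ε_A−B = (1.062419 − 1) × 1000 = 62.419 permil
(The approximation ε ≈ δ_A − δ_B would give 58.0 permil.)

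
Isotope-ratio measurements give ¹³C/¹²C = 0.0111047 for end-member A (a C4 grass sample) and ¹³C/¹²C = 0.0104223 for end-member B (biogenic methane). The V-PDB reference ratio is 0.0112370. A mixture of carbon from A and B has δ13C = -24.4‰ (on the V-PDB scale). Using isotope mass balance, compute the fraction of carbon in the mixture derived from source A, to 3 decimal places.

δ_A = (0.0111047/0.0112370 − 1)×1000 = (0.988226 − 1)×1000 = -11.774‰
δ_B = (0.0104223/0.0112370 − 1)×1000 = (0.927498 − 1)×1000 = -72.502‰
f_A = (δ_mix − δ_B)/(δ_A − δ_B) = (-24.4 − (-72.502))/(-11.774 − (-72.502))
f_A = 48.102 / 60.728 = 0.7921

0.792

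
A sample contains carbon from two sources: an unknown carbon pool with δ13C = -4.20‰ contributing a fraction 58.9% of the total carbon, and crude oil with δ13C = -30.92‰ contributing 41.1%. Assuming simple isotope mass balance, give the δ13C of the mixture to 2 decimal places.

-15.18‰

δ_mix = f_A·δ_A + f_B·δ_B
δ_mix = 0.589 × (-4.20) + 0.411 × (-30.92)
δ_mix = -2.474 + -12.708 = -15.182‰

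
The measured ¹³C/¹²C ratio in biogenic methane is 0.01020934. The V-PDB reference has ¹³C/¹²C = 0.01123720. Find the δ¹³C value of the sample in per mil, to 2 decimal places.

δ¹³C = (R_sample / R_standard − 1) × 1000
R_sample / R_standard = 0.01020934 / 0.01123720 = 0.908531
δ¹³C = (0.908531 − 1) × 1000 = -91.469 per mil

-91.47 per mil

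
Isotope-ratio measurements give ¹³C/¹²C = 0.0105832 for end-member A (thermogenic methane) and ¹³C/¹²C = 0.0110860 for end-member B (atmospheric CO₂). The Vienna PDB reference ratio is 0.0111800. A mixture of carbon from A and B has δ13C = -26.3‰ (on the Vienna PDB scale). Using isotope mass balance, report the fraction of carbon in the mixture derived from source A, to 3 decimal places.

0.398

δ_A = (0.0105832/0.0111800 − 1)×1000 = (0.946619 − 1)×1000 = -53.381‰
δ_B = (0.0110860/0.0111800 − 1)×1000 = (0.991592 − 1)×1000 = -8.408‰
f_A = (δ_mix − δ_B)/(δ_A − δ_B) = (-26.3 − (-8.408))/(-53.381 − (-8.408))
f_A = -17.892 / -44.973 = 0.3978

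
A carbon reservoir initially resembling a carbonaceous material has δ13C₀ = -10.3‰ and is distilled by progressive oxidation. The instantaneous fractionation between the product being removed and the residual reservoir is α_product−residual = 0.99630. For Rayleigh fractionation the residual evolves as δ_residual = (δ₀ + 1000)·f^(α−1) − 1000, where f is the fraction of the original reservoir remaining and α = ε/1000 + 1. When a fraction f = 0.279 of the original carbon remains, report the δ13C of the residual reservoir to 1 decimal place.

-5.6‰

Rayleigh residual: δ_res = (δ₀ + 1000)·f^(α−1) − 1000
α − 1 = -0.00370
f^(α−1) = 0.279^(-0.00370) = 1.004734
δ_res = (-10.3 + 1000) × 1.004734 − 1000 = 994.386 − 1000 = -5.61‰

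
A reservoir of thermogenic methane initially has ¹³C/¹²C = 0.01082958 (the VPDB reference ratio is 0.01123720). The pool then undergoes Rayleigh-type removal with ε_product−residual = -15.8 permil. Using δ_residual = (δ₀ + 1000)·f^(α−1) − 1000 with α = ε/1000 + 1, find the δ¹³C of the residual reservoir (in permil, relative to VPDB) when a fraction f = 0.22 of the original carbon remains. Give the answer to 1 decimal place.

-12.9 permil

δ₀ = (0.01082958/0.01123720 − 1)×1000 = (0.963726 − 1)×1000 = -36.274 permil
α − 1 = ε/1000 = -0.0158
f^(α−1) = 0.22^(-0.0158) = 1.024212
δ_res = (-36.274 + 1000) × 1.024212 − 1000 = 987.059 − 1000 = -12.94 permil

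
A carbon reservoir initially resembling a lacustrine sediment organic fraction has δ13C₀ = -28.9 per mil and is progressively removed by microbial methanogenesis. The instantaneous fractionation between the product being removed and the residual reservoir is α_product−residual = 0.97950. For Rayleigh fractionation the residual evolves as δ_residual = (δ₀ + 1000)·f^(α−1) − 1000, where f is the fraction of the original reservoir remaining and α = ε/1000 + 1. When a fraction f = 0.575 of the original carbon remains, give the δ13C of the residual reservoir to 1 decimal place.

-17.8 per mil

Rayleigh residual: δ_res = (δ₀ + 1000)·f^(α−1) − 1000
α − 1 = -0.02050
f^(α−1) = 0.575^(-0.02050) = 1.011409
δ_res = (-28.9 + 1000) × 1.011409 − 1000 = 982.179 − 1000 = -17.82 per mil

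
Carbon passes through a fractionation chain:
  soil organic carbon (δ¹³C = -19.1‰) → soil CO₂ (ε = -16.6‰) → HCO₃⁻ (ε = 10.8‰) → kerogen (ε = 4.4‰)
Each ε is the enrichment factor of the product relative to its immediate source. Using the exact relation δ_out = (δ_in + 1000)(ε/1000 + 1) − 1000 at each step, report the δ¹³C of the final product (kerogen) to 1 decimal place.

-20.7‰

step 1: δ = (-19.10 + 1000)·(-16.6/1000 + 1) − 1000 = -35.38‰
step 2: δ = (-35.38 + 1000)·(10.8/1000 + 1) − 1000 = -24.97‰
step 3: δ = (-24.97 + 1000)·(4.4/1000 + 1) − 1000 = -20.67‰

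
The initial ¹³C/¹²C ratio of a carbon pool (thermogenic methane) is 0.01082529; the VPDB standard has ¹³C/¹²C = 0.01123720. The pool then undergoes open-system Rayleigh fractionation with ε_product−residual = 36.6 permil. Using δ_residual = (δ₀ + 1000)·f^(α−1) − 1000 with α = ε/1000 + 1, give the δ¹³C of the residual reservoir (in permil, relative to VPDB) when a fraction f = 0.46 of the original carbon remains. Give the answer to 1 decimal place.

δ₀ = (0.01082529/0.01123720 − 1)×1000 = (0.963344 − 1)×1000 = -36.656 permil
α − 1 = ε/1000 = 0.0366
f^(α−1) = 0.46^(0.0366) = 0.971979
δ_res = (-36.656 + 1000) × 0.971979 − 1000 = 936.350 − 1000 = -63.65 permil

-63.6 permil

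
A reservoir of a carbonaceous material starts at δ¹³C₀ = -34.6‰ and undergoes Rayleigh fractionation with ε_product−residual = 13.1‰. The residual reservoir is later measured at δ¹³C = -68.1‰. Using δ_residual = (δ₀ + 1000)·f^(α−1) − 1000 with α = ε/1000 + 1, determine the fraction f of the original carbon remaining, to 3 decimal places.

0.067

α − 1 = ε/1000 = 0.0131
(δ_res + 1000)/(δ₀ + 1000) = (-68.1 + 1000)/(-34.6 + 1000) = 931.9/965.4 = 0.965299
f = 0.965299^(1/0.0131) = exp(ln(0.965299)/0.0131) = exp(-0.03532/0.0131)
f = exp(-2.6960) = 0.0675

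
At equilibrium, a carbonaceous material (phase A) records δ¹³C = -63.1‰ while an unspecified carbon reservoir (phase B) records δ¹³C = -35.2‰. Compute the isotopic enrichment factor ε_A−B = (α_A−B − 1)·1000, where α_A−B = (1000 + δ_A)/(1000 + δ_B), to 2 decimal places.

-28.92‰

α_A−B = (1000 + -63.1) / (1000 + -35.2) = 936.9 / 964.8 = 0.971082
ε_A−B = (0.971082 − 1) × 1000 = -28.918‰
(The approximation ε ≈ δ_A − δ_B would give -27.9‰.)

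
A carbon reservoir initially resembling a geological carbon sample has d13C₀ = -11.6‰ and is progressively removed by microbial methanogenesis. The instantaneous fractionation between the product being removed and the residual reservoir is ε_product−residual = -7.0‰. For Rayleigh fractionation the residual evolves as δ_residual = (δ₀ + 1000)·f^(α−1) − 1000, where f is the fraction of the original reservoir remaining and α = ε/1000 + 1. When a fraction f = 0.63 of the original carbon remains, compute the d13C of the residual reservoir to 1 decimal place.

-8.4‰

Rayleigh residual: δ_res = (δ₀ + 1000)·f^(α−1) − 1000
α = ε/1000 + 1 = 0.99300, so α − 1 = -0.00700
f^(α−1) = 0.63^(-0.00700) = 1.003239
δ_res = (-11.6 + 1000) × 1.003239 − 1000 = 991.602 − 1000 = -8.40‰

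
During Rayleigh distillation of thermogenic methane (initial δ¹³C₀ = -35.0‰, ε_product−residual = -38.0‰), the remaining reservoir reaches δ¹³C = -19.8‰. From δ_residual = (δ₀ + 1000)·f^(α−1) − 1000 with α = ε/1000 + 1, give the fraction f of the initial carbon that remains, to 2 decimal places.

α − 1 = ε/1000 = -0.0380
(δ_res + 1000)/(δ₀ + 1000) = (-19.8 + 1000)/(-35.0 + 1000) = 980.2/965.0 = 1.015751
f = 1.015751^(1/-0.0380) = exp(ln(1.015751)/-0.0380) = exp(0.01563/-0.0380)
f = exp(-0.4113) = 0.6628

0.66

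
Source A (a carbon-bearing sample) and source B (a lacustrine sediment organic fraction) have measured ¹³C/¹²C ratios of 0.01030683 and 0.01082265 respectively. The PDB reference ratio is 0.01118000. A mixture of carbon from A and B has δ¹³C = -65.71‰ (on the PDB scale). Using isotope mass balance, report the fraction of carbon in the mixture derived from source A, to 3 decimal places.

δ_A = (0.01030683/0.01118000 − 1)×1000 = (0.921899 − 1)×1000 = -78.101‰
δ_B = (0.01082265/0.01118000 − 1)×1000 = (0.968037 − 1)×1000 = -31.963‰
f_A = (δ_mix − δ_B)/(δ_A − δ_B) = (-65.71 − (-31.963))/(-78.101 − (-31.963))
f_A = -33.747 / -46.138 = 0.7314

0.731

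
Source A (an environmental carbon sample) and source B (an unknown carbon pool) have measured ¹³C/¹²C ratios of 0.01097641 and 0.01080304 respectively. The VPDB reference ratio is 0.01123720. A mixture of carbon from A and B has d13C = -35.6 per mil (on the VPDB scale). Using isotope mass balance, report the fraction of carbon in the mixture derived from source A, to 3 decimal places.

δ_A = (0.01097641/0.01123720 − 1)×1000 = (0.976792 − 1)×1000 = -23.208 per mil
δ_B = (0.01080304/0.01123720 − 1)×1000 = (0.961364 − 1)×1000 = -38.636 per mil
f_A = (δ_mix − δ_B)/(δ_A − δ_B) = (-35.6 − (-38.636))/(-23.208 − (-38.636))
f_A = 3.036 / 15.428 = 0.1968

0.197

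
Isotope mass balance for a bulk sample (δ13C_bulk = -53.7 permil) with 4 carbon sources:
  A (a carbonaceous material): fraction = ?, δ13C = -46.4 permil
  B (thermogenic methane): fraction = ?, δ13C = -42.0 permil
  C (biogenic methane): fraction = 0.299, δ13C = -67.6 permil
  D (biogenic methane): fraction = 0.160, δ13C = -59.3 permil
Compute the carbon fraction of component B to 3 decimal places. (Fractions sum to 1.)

Let f_B and f_A be the unknown fractions; fractions sum to 1 so f_B + f_A = 0.541.
Mass balance: Σ fᵢ·δᵢ = δ_bulk ⇒ f_B·(-42.0) + f_A·(-46.4) = -53.7 − (-29.700) = -24.000
Substitute f_A = 0.541 − f_B:
f_B·(-42.0 − -46.4) = -24.000 − 0.541×(-46.4) = 1.103
f_B = 1.103 / 4.4 = 0.2506

0.251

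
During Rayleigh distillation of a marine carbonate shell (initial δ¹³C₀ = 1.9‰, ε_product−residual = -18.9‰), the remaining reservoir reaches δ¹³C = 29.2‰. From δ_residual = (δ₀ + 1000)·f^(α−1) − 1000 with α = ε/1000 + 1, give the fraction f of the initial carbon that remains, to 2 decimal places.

0.24

α − 1 = ε/1000 = -0.0189
(δ_res + 1000)/(δ₀ + 1000) = (29.2 + 1000)/(1.9 + 1000) = 1029.2/1001.9 = 1.027248
f = 1.027248^(1/-0.0189) = exp(ln(1.027248)/-0.0189) = exp(0.02688/-0.0189)
f = exp(-1.4224) = 0.2411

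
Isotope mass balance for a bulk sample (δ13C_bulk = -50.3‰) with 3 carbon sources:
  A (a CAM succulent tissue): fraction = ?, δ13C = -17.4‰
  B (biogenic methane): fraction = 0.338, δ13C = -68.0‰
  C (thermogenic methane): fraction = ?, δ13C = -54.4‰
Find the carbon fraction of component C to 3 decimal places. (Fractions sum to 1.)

0.427

Let f_C and f_A be the unknown fractions; fractions sum to 1 so f_C + f_A = 0.662.
Mass balance: Σ fᵢ·δᵢ = δ_bulk ⇒ f_C·(-54.4) + f_A·(-17.4) = -50.3 − (-22.984) = -27.316
Substitute f_A = 0.662 − f_C:
f_C·(-54.4 − -17.4) = -27.316 − 0.662×(-17.4) = -15.797
f_C = -15.797 / -37.0 = 0.4270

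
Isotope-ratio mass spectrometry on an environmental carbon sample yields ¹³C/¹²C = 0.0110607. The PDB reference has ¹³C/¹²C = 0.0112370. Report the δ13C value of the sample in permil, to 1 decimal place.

-15.7 permil

δ13C = (R_sample / R_standard − 1) × 1000
R_sample / R_standard = 0.0110607 / 0.0112370 = 0.984311
δ13C = (0.984311 − 1) × 1000 = -15.69 permil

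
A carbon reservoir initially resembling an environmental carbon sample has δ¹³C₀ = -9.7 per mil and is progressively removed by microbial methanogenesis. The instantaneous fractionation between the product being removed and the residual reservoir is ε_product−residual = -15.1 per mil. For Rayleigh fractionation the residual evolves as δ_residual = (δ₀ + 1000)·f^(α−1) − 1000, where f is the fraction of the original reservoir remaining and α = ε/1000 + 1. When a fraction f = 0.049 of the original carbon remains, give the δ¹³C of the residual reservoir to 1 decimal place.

Rayleigh residual: δ_res = (δ₀ + 1000)·f^(α−1) − 1000
α = ε/1000 + 1 = 0.98490, so α − 1 = -0.01510
f^(α−1) = 0.049^(-0.01510) = 1.046594
δ_res = (-9.7 + 1000) × 1.046594 − 1000 = 1036.442 − 1000 = 36.44 per mil

36.4 per mil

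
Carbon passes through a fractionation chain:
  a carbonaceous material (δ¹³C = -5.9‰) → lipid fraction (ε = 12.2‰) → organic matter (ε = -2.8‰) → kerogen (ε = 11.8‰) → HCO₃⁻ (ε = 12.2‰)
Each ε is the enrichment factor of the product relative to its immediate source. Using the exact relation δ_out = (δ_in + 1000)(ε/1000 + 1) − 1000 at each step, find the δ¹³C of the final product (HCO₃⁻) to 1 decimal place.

step 1: δ = (-5.90 + 1000)·(12.2/1000 + 1) − 1000 = 6.23‰
step 2: δ = (6.23 + 1000)·(-2.8/1000 + 1) − 1000 = 3.41‰
step 3: δ = (3.41 + 1000)·(11.8/1000 + 1) − 1000 = 15.25‰
step 4: δ = (15.25 + 1000)·(12.2/1000 + 1) − 1000 = 27.64‰

27.6‰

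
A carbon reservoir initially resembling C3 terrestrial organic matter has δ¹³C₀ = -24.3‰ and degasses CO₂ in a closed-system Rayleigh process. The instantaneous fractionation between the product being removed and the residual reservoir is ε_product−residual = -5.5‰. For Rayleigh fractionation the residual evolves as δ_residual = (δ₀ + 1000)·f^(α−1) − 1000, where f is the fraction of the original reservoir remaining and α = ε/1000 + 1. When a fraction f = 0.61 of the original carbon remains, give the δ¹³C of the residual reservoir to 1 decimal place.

Rayleigh residual: δ_res = (δ₀ + 1000)·f^(α−1) − 1000
α = ε/1000 + 1 = 0.99450, so α − 1 = -0.00550
f^(α−1) = 0.61^(-0.00550) = 1.002722
δ_res = (-24.3 + 1000) × 1.002722 − 1000 = 978.356 − 1000 = -21.64‰

-21.6‰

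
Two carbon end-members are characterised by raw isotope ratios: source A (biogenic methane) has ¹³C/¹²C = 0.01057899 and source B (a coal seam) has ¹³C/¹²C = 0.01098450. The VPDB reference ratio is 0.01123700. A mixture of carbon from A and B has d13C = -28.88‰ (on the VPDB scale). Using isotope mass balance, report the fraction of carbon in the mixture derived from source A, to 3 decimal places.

0.178

δ_A = (0.01057899/0.01123700 − 1)×1000 = (0.941443 − 1)×1000 = -58.557‰
δ_B = (0.01098450/0.01123700 − 1)×1000 = (0.977530 − 1)×1000 = -22.470‰
f_A = (δ_mix − δ_B)/(δ_A − δ_B) = (-28.88 − (-22.470))/(-58.557 − (-22.470))
f_A = -6.410 / -36.087 = 0.1776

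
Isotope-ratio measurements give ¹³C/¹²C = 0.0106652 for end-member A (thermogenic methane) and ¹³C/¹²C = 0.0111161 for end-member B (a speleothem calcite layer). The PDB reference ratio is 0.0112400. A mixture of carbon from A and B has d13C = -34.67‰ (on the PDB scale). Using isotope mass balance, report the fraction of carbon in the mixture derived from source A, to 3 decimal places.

δ_A = (0.0106652/0.0112400 − 1)×1000 = (0.948861 − 1)×1000 = -51.139‰
δ_B = (0.0111161/0.0112400 − 1)×1000 = (0.988977 − 1)×1000 = -11.023‰
f_A = (δ_mix − δ_B)/(δ_A − δ_B) = (-34.67 − (-11.023))/(-51.139 − (-11.023))
f_A = -23.647 / -40.116 = 0.5895

0.589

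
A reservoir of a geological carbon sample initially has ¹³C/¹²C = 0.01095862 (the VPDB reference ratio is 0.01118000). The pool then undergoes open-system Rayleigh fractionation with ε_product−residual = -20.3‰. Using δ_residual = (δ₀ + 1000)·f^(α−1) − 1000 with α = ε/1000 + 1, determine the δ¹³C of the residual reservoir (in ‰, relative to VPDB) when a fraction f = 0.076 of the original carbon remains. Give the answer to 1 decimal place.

δ₀ = (0.01095862/0.01118000 − 1)×1000 = (0.980199 − 1)×1000 = -19.801‰
α − 1 = ε/1000 = -0.0203
f^(α−1) = 0.076^(-0.0203) = 1.053706
δ_res = (-19.801 + 1000) × 1.053706 − 1000 = 1032.841 − 1000 = 32.84‰

32.8‰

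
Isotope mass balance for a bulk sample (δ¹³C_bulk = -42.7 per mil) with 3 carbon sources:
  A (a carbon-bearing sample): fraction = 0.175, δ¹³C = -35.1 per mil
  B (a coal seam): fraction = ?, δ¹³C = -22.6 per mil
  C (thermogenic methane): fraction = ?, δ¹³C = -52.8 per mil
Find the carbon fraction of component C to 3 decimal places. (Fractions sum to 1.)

0.593

Let f_C and f_B be the unknown fractions; fractions sum to 1 so f_C + f_B = 0.825.
Mass balance: Σ fᵢ·δᵢ = δ_bulk ⇒ f_C·(-52.8) + f_B·(-22.6) = -42.7 − (-6.143) = -36.558
Substitute f_B = 0.825 − f_C:
f_C·(-52.8 − -22.6) = -36.558 − 0.825×(-22.6) = -17.913
f_C = -17.913 / -30.2 = 0.5931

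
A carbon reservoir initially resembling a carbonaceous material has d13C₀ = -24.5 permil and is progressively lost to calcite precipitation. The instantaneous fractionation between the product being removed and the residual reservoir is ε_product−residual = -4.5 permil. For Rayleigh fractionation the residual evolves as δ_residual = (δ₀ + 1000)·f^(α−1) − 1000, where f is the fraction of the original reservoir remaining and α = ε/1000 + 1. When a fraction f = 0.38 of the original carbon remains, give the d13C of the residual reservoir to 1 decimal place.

-20.2 permil

Rayleigh residual: δ_res = (δ₀ + 1000)·f^(α−1) − 1000
α = ε/1000 + 1 = 0.99550, so α − 1 = -0.00450
f^(α−1) = 0.38^(-0.00450) = 1.004364
δ_res = (-24.5 + 1000) × 1.004364 − 1000 = 979.757 − 1000 = -20.24 permil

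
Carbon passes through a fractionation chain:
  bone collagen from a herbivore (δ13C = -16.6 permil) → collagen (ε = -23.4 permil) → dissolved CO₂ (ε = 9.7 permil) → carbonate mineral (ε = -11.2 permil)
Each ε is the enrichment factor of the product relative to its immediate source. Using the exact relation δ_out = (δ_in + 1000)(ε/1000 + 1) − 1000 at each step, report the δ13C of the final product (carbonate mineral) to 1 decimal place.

-41.2 permil

step 1: δ = (-16.60 + 1000)·(-23.4/1000 + 1) − 1000 = -39.61 permil
step 2: δ = (-39.61 + 1000)·(9.7/1000 + 1) − 1000 = -30.30 permil
step 3: δ = (-30.30 + 1000)·(-11.2/1000 + 1) − 1000 = -41.16 permil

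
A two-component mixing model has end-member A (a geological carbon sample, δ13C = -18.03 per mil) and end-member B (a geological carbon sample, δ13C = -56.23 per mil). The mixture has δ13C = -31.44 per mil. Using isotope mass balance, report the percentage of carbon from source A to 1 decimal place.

δ_mix = f_A·δ_A + (1 − f_A)·δ_B  ⇒  f_A = (δ_mix − δ_B)/(δ_A − δ_B)
f_A = (-31.44 − (-56.23)) / (-18.03 − (-56.23))
f_A = 24.79 / 38.20 = 0.6490

64.9%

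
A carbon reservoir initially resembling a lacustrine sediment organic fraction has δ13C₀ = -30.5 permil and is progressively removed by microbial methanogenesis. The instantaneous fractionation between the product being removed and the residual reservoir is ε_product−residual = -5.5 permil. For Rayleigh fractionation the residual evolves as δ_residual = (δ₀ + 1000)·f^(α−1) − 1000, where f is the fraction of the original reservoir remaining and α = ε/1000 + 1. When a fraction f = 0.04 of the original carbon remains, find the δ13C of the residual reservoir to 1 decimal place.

Rayleigh residual: δ_res = (δ₀ + 1000)·f^(α−1) − 1000
α = ε/1000 + 1 = 0.99450, so α − 1 = -0.00550
f^(α−1) = 0.04^(-0.00550) = 1.017861
δ_res = (-30.5 + 1000) × 1.017861 − 1000 = 986.817 − 1000 = -13.18 permil

-13.2 permil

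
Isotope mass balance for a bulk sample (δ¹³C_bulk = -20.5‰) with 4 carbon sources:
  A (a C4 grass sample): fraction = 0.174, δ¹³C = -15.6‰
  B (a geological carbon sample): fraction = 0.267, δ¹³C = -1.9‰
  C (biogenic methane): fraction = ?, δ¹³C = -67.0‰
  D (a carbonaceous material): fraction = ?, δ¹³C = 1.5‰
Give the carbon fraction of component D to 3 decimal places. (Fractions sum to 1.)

0.295

Let f_D and f_C be the unknown fractions; fractions sum to 1 so f_D + f_C = 0.559.
Mass balance: Σ fᵢ·δᵢ = δ_bulk ⇒ f_D·(1.5) + f_C·(-67.0) = -20.5 − (-3.222) = -17.278
Substitute f_C = 0.559 − f_D:
f_D·(1.5 − -67.0) = -17.278 − 0.559×(-67.0) = 20.175
f_D = 20.175 / 68.5 = 0.2945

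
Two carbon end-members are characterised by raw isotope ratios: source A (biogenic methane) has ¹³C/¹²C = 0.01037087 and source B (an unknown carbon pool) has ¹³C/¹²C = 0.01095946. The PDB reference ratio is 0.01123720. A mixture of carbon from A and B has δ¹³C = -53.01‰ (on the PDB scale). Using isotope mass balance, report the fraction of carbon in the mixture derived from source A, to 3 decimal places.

0.540

δ_A = (0.01037087/0.01123720 − 1)×1000 = (0.922905 − 1)×1000 = -77.095‰
δ_B = (0.01095946/0.01123720 − 1)×1000 = (0.975284 − 1)×1000 = -24.716‰
f_A = (δ_mix − δ_B)/(δ_A − δ_B) = (-53.01 − (-24.716))/(-77.095 − (-24.716))
f_A = -28.294 / -52.379 = 0.5402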